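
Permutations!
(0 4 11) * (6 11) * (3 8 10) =(0 4 6 11)(3 8 10) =[4, 1, 2, 8, 6, 5, 11, 7, 10, 9, 3, 0]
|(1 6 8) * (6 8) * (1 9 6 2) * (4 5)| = 10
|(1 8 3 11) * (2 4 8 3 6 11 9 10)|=9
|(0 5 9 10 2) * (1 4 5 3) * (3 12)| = 9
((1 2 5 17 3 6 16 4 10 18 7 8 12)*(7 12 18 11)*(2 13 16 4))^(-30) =(18)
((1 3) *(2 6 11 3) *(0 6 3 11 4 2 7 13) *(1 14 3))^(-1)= (0 13 7 1 2 4 6)(3 14)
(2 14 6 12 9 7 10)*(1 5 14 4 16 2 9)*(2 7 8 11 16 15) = (1 5 14 6 12)(2 4 15)(7 10 9 8 11 16) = [0, 5, 4, 3, 15, 14, 12, 10, 11, 8, 9, 16, 1, 13, 6, 2, 7]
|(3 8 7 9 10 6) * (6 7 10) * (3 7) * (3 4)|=|(3 8 10 4)(6 7 9)|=12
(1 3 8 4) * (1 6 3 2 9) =(1 2 9)(3 8 4 6) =[0, 2, 9, 8, 6, 5, 3, 7, 4, 1]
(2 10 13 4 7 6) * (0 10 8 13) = (0 10)(2 8 13 4 7 6) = [10, 1, 8, 3, 7, 5, 2, 6, 13, 9, 0, 11, 12, 4]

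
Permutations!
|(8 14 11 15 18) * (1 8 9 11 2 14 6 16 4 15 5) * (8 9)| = 12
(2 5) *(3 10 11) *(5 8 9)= (2 8 9 5)(3 10 11)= [0, 1, 8, 10, 4, 2, 6, 7, 9, 5, 11, 3]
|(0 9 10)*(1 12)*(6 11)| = |(0 9 10)(1 12)(6 11)| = 6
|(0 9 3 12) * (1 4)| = |(0 9 3 12)(1 4)| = 4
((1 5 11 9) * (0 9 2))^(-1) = (0 2 11 5 1 9)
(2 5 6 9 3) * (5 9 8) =(2 9 3)(5 6 8) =[0, 1, 9, 2, 4, 6, 8, 7, 5, 3]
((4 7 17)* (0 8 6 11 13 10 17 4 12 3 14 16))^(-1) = (0 16 14 3 12 17 10 13 11 6 8)(4 7)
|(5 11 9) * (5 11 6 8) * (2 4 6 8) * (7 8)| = |(2 4 6)(5 7 8)(9 11)| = 6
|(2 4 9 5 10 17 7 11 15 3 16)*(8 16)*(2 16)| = |(2 4 9 5 10 17 7 11 15 3 8)| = 11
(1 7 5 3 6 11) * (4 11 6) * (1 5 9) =(1 7 9)(3 4 11 5) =[0, 7, 2, 4, 11, 3, 6, 9, 8, 1, 10, 5]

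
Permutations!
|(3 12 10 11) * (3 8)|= |(3 12 10 11 8)|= 5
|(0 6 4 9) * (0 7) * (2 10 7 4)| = |(0 6 2 10 7)(4 9)| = 10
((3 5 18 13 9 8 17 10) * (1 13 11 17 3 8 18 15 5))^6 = (1 10 18)(3 17 9)(8 11 13)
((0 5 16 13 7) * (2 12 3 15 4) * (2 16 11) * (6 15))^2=(0 11 12 6 4 13)(2 3 15 16 7 5)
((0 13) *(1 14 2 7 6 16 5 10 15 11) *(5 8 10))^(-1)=(0 13)(1 11 15 10 8 16 6 7 2 14)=((0 13)(1 14 2 7 6 16 8 10 15 11))^(-1)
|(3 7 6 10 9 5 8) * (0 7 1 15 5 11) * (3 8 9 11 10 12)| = 11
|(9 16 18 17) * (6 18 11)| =6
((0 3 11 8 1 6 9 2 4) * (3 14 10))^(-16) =((0 14 10 3 11 8 1 6 9 2 4))^(-16) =(0 1 14 6 10 9 3 2 11 4 8)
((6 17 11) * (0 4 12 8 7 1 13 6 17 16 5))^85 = ((0 4 12 8 7 1 13 6 16 5)(11 17))^85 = (0 1)(4 13)(5 7)(6 12)(8 16)(11 17)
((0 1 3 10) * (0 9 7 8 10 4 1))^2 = (1 4 3)(7 10)(8 9)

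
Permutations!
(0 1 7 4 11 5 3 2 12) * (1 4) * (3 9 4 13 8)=(0 13 8 3 2 12)(1 7)(4 11 5 9)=[13, 7, 12, 2, 11, 9, 6, 1, 3, 4, 10, 5, 0, 8]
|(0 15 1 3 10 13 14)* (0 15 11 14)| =8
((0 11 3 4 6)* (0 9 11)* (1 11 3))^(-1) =((1 11)(3 4 6 9))^(-1) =(1 11)(3 9 6 4)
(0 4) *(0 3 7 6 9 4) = (3 7 6 9 4) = [0, 1, 2, 7, 3, 5, 9, 6, 8, 4]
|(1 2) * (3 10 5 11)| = 4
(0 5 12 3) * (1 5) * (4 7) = (0 1 5 12 3)(4 7) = [1, 5, 2, 0, 7, 12, 6, 4, 8, 9, 10, 11, 3]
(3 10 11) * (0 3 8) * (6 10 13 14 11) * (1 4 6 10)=[3, 4, 2, 13, 6, 5, 1, 7, 0, 9, 10, 8, 12, 14, 11]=(0 3 13 14 11 8)(1 4 6)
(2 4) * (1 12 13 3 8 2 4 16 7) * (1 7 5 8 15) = (1 12 13 3 15)(2 16 5 8) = [0, 12, 16, 15, 4, 8, 6, 7, 2, 9, 10, 11, 13, 3, 14, 1, 5]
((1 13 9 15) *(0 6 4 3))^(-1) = ((0 6 4 3)(1 13 9 15))^(-1) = (0 3 4 6)(1 15 9 13)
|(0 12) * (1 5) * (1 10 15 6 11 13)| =14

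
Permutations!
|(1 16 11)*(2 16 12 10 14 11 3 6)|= |(1 12 10 14 11)(2 16 3 6)|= 20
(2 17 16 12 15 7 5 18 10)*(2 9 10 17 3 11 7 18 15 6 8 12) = [0, 1, 3, 11, 4, 15, 8, 5, 12, 10, 9, 7, 6, 13, 14, 18, 2, 16, 17] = (2 3 11 7 5 15 18 17 16)(6 8 12)(9 10)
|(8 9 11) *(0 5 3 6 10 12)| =|(0 5 3 6 10 12)(8 9 11)| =6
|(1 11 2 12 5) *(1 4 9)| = |(1 11 2 12 5 4 9)| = 7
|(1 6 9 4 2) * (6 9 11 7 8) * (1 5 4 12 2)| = 12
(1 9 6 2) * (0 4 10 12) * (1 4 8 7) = (0 8 7 1 9 6 2 4 10 12) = [8, 9, 4, 3, 10, 5, 2, 1, 7, 6, 12, 11, 0]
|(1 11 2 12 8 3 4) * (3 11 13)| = 4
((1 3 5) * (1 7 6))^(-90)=(7)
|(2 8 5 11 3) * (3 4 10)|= 7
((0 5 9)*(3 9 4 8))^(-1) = ((0 5 4 8 3 9))^(-1) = (0 9 3 8 4 5)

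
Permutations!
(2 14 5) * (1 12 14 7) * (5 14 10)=(14)(1 12 10 5 2 7)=[0, 12, 7, 3, 4, 2, 6, 1, 8, 9, 5, 11, 10, 13, 14]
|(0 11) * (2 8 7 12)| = 4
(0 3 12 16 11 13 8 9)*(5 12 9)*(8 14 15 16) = (0 3 9)(5 12 8)(11 13 14 15 16) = [3, 1, 2, 9, 4, 12, 6, 7, 5, 0, 10, 13, 8, 14, 15, 16, 11]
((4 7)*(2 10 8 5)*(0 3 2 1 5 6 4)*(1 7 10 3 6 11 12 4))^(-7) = ((0 6 1 5 7)(2 3)(4 10 8 11 12))^(-7) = (0 5 6 7 1)(2 3)(4 11 10 12 8)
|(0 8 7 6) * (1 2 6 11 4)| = 8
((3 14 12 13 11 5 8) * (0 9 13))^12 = ((0 9 13 11 5 8 3 14 12))^12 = (0 11 3)(5 14 9)(8 12 13)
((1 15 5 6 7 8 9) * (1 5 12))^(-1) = (1 12 15)(5 9 8 7 6) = ((1 15 12)(5 6 7 8 9))^(-1)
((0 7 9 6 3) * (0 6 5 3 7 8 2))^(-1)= (0 2 8)(3 5 9 7 6)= ((0 8 2)(3 6 7 9 5))^(-1)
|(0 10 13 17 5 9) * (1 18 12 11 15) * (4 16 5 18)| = |(0 10 13 17 18 12 11 15 1 4 16 5 9)| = 13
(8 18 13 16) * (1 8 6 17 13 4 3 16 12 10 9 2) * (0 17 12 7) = (0 17 13 7)(1 8 18 4 3 16 6 12 10 9 2) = [17, 8, 1, 16, 3, 5, 12, 0, 18, 2, 9, 11, 10, 7, 14, 15, 6, 13, 4]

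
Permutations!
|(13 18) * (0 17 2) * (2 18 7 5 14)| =|(0 17 18 13 7 5 14 2)| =8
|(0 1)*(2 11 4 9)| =4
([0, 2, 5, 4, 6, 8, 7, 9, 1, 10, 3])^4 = [0, 1, 2, 9, 10, 5, 3, 4, 8, 6, 7]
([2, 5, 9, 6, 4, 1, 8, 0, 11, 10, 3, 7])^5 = [6, 5, 8, 0, 4, 1, 2, 3, 9, 11, 7, 10]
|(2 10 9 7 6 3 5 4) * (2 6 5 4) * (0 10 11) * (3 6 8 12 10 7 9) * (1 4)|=|(0 7 5 2 11)(1 4 8 12 10 3)|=30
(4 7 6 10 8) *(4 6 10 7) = (6 7 10 8) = [0, 1, 2, 3, 4, 5, 7, 10, 6, 9, 8]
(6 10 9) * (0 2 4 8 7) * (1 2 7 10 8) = [7, 2, 4, 3, 1, 5, 8, 0, 10, 6, 9] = (0 7)(1 2 4)(6 8 10 9)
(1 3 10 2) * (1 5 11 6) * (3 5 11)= (1 5 3 10 2 11 6)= [0, 5, 11, 10, 4, 3, 1, 7, 8, 9, 2, 6]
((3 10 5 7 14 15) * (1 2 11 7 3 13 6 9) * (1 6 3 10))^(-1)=((1 2 11 7 14 15 13 3)(5 10)(6 9))^(-1)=(1 3 13 15 14 7 11 2)(5 10)(6 9)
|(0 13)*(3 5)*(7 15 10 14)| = 4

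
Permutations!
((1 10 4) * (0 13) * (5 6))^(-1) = ((0 13)(1 10 4)(5 6))^(-1) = (0 13)(1 4 10)(5 6)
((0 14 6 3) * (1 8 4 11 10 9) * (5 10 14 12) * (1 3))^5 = (0 3 9 10 5 12)(1 6 14 11 4 8)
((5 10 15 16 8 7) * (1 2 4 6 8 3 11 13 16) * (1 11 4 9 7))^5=(1 10 3 2 15 4 9 11 6 7 13 8 5 16)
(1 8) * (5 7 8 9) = (1 9 5 7 8) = [0, 9, 2, 3, 4, 7, 6, 8, 1, 5]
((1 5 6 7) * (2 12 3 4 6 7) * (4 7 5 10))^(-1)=(1 7 3 12 2 6 4 10)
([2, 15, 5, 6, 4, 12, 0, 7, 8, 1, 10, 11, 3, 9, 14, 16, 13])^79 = (0 2 5 12 3 6)(1 9 13 16 15)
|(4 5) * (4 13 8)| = |(4 5 13 8)| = 4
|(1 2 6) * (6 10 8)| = 5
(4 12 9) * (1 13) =(1 13)(4 12 9) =[0, 13, 2, 3, 12, 5, 6, 7, 8, 4, 10, 11, 9, 1]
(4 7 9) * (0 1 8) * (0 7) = [1, 8, 2, 3, 0, 5, 6, 9, 7, 4] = (0 1 8 7 9 4)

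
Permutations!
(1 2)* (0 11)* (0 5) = (0 11 5)(1 2) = [11, 2, 1, 3, 4, 0, 6, 7, 8, 9, 10, 5]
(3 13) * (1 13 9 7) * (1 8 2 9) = (1 13 3)(2 9 7 8) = [0, 13, 9, 1, 4, 5, 6, 8, 2, 7, 10, 11, 12, 3]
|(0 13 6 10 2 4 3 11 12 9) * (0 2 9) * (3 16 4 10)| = |(0 13 6 3 11 12)(2 10 9)(4 16)| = 6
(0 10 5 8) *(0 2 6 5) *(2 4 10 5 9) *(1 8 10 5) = [1, 8, 6, 3, 5, 10, 9, 7, 4, 2, 0] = (0 1 8 4 5 10)(2 6 9)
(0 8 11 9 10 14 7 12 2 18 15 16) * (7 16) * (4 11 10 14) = (0 8 10 4 11 9 14 16)(2 18 15 7 12) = [8, 1, 18, 3, 11, 5, 6, 12, 10, 14, 4, 9, 2, 13, 16, 7, 0, 17, 15]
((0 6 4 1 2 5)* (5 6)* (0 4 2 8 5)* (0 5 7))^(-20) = ((0 5 4 1 8 7)(2 6))^(-20) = (0 8 4)(1 5 7)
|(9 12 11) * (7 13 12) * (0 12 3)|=7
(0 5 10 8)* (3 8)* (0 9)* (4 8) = [5, 1, 2, 4, 8, 10, 6, 7, 9, 0, 3] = (0 5 10 3 4 8 9)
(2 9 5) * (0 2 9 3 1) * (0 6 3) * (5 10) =(0 2)(1 6 3)(5 9 10) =[2, 6, 0, 1, 4, 9, 3, 7, 8, 10, 5]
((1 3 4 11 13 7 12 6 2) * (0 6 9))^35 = ((0 6 2 1 3 4 11 13 7 12 9))^35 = (0 2 3 11 7 9 6 1 4 13 12)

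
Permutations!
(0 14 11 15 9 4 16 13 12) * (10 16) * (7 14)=(0 7 14 11 15 9 4 10 16 13 12)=[7, 1, 2, 3, 10, 5, 6, 14, 8, 4, 16, 15, 0, 12, 11, 9, 13]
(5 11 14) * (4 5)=(4 5 11 14)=[0, 1, 2, 3, 5, 11, 6, 7, 8, 9, 10, 14, 12, 13, 4]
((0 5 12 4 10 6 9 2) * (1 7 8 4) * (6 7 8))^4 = (0 8 6 5 4 9 12 10 2 1 7) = ((0 5 12 1 8 4 10 7 6 9 2))^4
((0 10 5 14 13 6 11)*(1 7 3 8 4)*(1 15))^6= (15)(0 11 6 13 14 5 10)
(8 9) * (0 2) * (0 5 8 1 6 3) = (0 2 5 8 9 1 6 3) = [2, 6, 5, 0, 4, 8, 3, 7, 9, 1]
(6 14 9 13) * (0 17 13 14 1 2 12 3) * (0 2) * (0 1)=(0 17 13 6)(2 12 3)(9 14)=[17, 1, 12, 2, 4, 5, 0, 7, 8, 14, 10, 11, 3, 6, 9, 15, 16, 13]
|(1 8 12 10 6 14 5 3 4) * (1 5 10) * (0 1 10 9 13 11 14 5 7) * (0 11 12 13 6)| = |(0 1 8 13 12 10)(3 4 7 11 14 9 6 5)| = 24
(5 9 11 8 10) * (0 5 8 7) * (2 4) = (0 5 9 11 7)(2 4)(8 10) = [5, 1, 4, 3, 2, 9, 6, 0, 10, 11, 8, 7]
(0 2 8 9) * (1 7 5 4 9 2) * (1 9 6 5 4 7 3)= (0 9)(1 3)(2 8)(4 6 5 7)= [9, 3, 8, 1, 6, 7, 5, 4, 2, 0]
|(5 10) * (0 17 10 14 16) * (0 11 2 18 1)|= |(0 17 10 5 14 16 11 2 18 1)|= 10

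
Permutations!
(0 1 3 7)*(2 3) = (0 1 2 3 7) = [1, 2, 3, 7, 4, 5, 6, 0]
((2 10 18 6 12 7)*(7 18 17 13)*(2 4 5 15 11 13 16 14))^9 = ((2 10 17 16 14)(4 5 15 11 13 7)(6 12 18))^9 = (18)(2 14 16 17 10)(4 11)(5 13)(7 15)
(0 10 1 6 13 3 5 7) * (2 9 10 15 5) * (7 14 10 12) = (0 15 5 14 10 1 6 13 3 2 9 12 7) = [15, 6, 9, 2, 4, 14, 13, 0, 8, 12, 1, 11, 7, 3, 10, 5]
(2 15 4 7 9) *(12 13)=(2 15 4 7 9)(12 13)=[0, 1, 15, 3, 7, 5, 6, 9, 8, 2, 10, 11, 13, 12, 14, 4]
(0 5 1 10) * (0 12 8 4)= (0 5 1 10 12 8 4)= [5, 10, 2, 3, 0, 1, 6, 7, 4, 9, 12, 11, 8]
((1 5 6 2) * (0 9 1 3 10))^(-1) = ((0 9 1 5 6 2 3 10))^(-1) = (0 10 3 2 6 5 1 9)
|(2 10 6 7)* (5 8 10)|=6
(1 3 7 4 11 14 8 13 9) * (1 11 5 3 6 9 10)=(1 6 9 11 14 8 13 10)(3 7 4 5)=[0, 6, 2, 7, 5, 3, 9, 4, 13, 11, 1, 14, 12, 10, 8]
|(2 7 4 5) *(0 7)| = |(0 7 4 5 2)| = 5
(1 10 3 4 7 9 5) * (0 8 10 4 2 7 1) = (0 8 10 3 2 7 9 5)(1 4) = [8, 4, 7, 2, 1, 0, 6, 9, 10, 5, 3]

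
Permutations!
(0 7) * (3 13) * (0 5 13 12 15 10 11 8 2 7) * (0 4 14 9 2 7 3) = [4, 1, 3, 12, 14, 13, 6, 5, 7, 2, 11, 8, 15, 0, 9, 10] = (0 4 14 9 2 3 12 15 10 11 8 7 5 13)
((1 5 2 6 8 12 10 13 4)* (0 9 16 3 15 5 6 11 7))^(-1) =((0 9 16 3 15 5 2 11 7)(1 6 8 12 10 13 4))^(-1) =(0 7 11 2 5 15 3 16 9)(1 4 13 10 12 8 6)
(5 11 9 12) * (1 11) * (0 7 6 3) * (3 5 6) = (0 7 3)(1 11 9 12 6 5) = [7, 11, 2, 0, 4, 1, 5, 3, 8, 12, 10, 9, 6]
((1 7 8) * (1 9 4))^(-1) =(1 4 9 8 7)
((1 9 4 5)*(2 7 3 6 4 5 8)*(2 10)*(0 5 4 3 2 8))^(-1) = ((0 5 1 9 4)(2 7)(3 6)(8 10))^(-1) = (0 4 9 1 5)(2 7)(3 6)(8 10)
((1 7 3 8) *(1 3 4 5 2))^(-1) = (1 2 5 4 7)(3 8)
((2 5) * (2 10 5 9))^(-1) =((2 9)(5 10))^(-1) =(2 9)(5 10)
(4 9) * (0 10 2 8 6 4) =(0 10 2 8 6 4 9) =[10, 1, 8, 3, 9, 5, 4, 7, 6, 0, 2]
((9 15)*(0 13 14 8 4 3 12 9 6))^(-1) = (0 6 15 9 12 3 4 8 14 13)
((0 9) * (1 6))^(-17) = (0 9)(1 6)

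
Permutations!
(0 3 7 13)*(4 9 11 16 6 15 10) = (0 3 7 13)(4 9 11 16 6 15 10) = [3, 1, 2, 7, 9, 5, 15, 13, 8, 11, 4, 16, 12, 0, 14, 10, 6]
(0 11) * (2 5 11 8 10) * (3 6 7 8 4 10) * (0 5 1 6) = [4, 6, 1, 0, 10, 11, 7, 8, 3, 9, 2, 5] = (0 4 10 2 1 6 7 8 3)(5 11)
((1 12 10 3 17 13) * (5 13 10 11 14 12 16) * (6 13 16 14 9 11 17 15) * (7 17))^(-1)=(1 13 6 15 3 10 17 7 12 14)(5 16)(9 11)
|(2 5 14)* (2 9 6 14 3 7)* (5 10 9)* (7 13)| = 9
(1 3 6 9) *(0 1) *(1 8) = (0 8 1 3 6 9) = [8, 3, 2, 6, 4, 5, 9, 7, 1, 0]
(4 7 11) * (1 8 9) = (1 8 9)(4 7 11) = [0, 8, 2, 3, 7, 5, 6, 11, 9, 1, 10, 4]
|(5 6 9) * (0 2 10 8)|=|(0 2 10 8)(5 6 9)|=12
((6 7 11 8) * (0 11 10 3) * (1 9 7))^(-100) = (0 3 10 7 9 1 6 8 11)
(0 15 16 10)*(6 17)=[15, 1, 2, 3, 4, 5, 17, 7, 8, 9, 0, 11, 12, 13, 14, 16, 10, 6]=(0 15 16 10)(6 17)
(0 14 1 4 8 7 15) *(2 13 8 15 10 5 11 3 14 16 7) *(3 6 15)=(0 16 7 10 5 11 6 15)(1 4 3 14)(2 13 8)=[16, 4, 13, 14, 3, 11, 15, 10, 2, 9, 5, 6, 12, 8, 1, 0, 7]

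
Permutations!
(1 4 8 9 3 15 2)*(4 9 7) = [0, 9, 1, 15, 8, 5, 6, 4, 7, 3, 10, 11, 12, 13, 14, 2] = (1 9 3 15 2)(4 8 7)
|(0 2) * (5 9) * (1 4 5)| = 4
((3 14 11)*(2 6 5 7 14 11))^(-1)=(2 14 7 5 6)(3 11)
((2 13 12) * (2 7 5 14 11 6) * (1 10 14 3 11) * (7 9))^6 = (14)(2 3 9)(5 12 6)(7 13 11) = ((1 10 14)(2 13 12 9 7 5 3 11 6))^6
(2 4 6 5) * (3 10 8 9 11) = (2 4 6 5)(3 10 8 9 11) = [0, 1, 4, 10, 6, 2, 5, 7, 9, 11, 8, 3]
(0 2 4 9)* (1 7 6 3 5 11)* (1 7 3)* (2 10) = (0 10 2 4 9)(1 3 5 11 7 6) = [10, 3, 4, 5, 9, 11, 1, 6, 8, 0, 2, 7]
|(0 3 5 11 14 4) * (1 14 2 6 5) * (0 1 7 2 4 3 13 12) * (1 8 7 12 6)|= |(0 13 6 5 11 4 8 7 2 1 14 3 12)|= 13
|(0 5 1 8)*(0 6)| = 5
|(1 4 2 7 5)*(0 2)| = 6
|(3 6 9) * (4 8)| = 6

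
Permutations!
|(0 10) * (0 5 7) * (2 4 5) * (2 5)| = |(0 10 5 7)(2 4)| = 4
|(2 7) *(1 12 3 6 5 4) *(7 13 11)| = |(1 12 3 6 5 4)(2 13 11 7)| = 12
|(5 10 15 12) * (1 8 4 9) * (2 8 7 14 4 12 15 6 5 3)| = 60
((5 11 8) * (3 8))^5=(3 8 5 11)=((3 8 5 11))^5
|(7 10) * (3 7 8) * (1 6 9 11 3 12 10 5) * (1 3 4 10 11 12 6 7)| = |(1 7 5 3)(4 10 8 6 9 12 11)| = 28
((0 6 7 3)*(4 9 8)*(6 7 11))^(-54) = (11)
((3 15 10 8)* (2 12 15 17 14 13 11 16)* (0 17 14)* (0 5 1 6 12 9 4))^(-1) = (0 4 9 2 16 11 13 14 3 8 10 15 12 6 1 5 17)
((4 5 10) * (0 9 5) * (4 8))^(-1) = (0 4 8 10 5 9)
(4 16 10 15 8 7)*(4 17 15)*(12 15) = (4 16 10)(7 17 12 15 8) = [0, 1, 2, 3, 16, 5, 6, 17, 7, 9, 4, 11, 15, 13, 14, 8, 10, 12]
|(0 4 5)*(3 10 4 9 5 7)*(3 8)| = |(0 9 5)(3 10 4 7 8)| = 15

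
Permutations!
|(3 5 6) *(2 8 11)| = |(2 8 11)(3 5 6)| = 3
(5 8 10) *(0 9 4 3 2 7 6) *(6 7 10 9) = [6, 1, 10, 2, 3, 8, 0, 7, 9, 4, 5] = (0 6)(2 10 5 8 9 4 3)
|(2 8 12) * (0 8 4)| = |(0 8 12 2 4)| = 5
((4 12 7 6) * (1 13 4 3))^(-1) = (1 3 6 7 12 4 13)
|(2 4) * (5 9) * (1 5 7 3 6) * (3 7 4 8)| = |(1 5 9 4 2 8 3 6)| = 8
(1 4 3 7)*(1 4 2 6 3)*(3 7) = [0, 2, 6, 3, 1, 5, 7, 4] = (1 2 6 7 4)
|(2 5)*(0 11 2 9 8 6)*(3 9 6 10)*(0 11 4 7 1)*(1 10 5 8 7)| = |(0 4 1)(2 8 5 6 11)(3 9 7 10)| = 60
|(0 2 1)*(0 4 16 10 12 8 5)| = 9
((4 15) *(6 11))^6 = ((4 15)(6 11))^6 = (15)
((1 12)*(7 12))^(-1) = (1 12 7)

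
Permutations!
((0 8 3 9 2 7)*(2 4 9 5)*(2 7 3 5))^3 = ((0 8 5 7)(2 3)(4 9))^3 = (0 7 5 8)(2 3)(4 9)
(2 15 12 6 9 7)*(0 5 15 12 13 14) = (0 5 15 13 14)(2 12 6 9 7) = [5, 1, 12, 3, 4, 15, 9, 2, 8, 7, 10, 11, 6, 14, 0, 13]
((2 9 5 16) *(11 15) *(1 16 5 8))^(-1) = ((1 16 2 9 8)(11 15))^(-1) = (1 8 9 2 16)(11 15)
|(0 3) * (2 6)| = |(0 3)(2 6)| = 2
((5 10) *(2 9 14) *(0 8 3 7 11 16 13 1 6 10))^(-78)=((0 8 3 7 11 16 13 1 6 10 5)(2 9 14))^(-78)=(0 5 10 6 1 13 16 11 7 3 8)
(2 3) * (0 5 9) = (0 5 9)(2 3) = [5, 1, 3, 2, 4, 9, 6, 7, 8, 0]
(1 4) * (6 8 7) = (1 4)(6 8 7) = [0, 4, 2, 3, 1, 5, 8, 6, 7]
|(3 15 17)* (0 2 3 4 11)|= |(0 2 3 15 17 4 11)|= 7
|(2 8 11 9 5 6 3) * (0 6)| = 8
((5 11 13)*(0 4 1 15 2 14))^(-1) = (0 14 2 15 1 4)(5 13 11)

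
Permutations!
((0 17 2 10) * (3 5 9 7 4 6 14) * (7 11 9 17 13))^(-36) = (0 17 14 7 10 5 6 13 2 3 4)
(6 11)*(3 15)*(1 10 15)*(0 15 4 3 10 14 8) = [15, 14, 2, 1, 3, 5, 11, 7, 0, 9, 4, 6, 12, 13, 8, 10] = (0 15 10 4 3 1 14 8)(6 11)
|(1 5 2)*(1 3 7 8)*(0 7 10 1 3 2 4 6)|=|(0 7 8 3 10 1 5 4 6)|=9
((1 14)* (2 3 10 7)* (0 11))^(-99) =((0 11)(1 14)(2 3 10 7))^(-99) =(0 11)(1 14)(2 3 10 7)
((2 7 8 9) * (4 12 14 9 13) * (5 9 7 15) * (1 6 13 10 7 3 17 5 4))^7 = ((1 6 13)(2 15 4 12 14 3 17 5 9)(7 8 10))^7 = (1 6 13)(2 5 3 12 15 9 17 14 4)(7 8 10)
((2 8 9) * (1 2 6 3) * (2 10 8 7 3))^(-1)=(1 3 7 2 6 9 8 10)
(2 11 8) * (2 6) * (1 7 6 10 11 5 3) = (1 7 6 2 5 3)(8 10 11) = [0, 7, 5, 1, 4, 3, 2, 6, 10, 9, 11, 8]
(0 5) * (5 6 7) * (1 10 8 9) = (0 6 7 5)(1 10 8 9) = [6, 10, 2, 3, 4, 0, 7, 5, 9, 1, 8]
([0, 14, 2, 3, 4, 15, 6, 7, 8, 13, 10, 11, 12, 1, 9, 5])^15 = (1 13 9 14)(5 15)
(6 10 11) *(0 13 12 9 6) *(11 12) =(0 13 11)(6 10 12 9) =[13, 1, 2, 3, 4, 5, 10, 7, 8, 6, 12, 0, 9, 11]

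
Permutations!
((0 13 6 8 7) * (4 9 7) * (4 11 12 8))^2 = (0 6 9)(4 7 13)(8 12 11)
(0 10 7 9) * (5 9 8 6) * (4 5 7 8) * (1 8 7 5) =(0 10 7 4 1 8 6 5 9) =[10, 8, 2, 3, 1, 9, 5, 4, 6, 0, 7]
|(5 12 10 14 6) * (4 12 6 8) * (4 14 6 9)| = 6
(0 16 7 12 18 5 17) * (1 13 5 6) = (0 16 7 12 18 6 1 13 5 17) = [16, 13, 2, 3, 4, 17, 1, 12, 8, 9, 10, 11, 18, 5, 14, 15, 7, 0, 6]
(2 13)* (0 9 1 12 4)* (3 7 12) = (0 9 1 3 7 12 4)(2 13) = [9, 3, 13, 7, 0, 5, 6, 12, 8, 1, 10, 11, 4, 2]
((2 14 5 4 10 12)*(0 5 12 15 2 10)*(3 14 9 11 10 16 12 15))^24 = ((0 5 4)(2 9 11 10 3 14 15)(12 16))^24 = (16)(2 10 15 11 14 9 3)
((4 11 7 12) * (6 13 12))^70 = ((4 11 7 6 13 12))^70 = (4 13 7)(6 11 12)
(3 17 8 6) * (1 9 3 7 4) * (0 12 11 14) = (0 12 11 14)(1 9 3 17 8 6 7 4) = [12, 9, 2, 17, 1, 5, 7, 4, 6, 3, 10, 14, 11, 13, 0, 15, 16, 8]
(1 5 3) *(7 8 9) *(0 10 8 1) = (0 10 8 9 7 1 5 3) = [10, 5, 2, 0, 4, 3, 6, 1, 9, 7, 8]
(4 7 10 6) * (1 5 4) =[0, 5, 2, 3, 7, 4, 1, 10, 8, 9, 6] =(1 5 4 7 10 6)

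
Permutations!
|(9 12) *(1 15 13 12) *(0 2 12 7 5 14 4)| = |(0 2 12 9 1 15 13 7 5 14 4)| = 11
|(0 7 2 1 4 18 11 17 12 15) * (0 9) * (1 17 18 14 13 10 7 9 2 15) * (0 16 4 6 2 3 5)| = 110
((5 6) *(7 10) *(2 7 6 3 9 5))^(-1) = ((2 7 10 6)(3 9 5))^(-1) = (2 6 10 7)(3 5 9)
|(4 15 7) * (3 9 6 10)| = |(3 9 6 10)(4 15 7)| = 12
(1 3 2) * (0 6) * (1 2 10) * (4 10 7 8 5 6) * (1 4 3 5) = (0 3 7 8 1 5 6)(4 10) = [3, 5, 2, 7, 10, 6, 0, 8, 1, 9, 4]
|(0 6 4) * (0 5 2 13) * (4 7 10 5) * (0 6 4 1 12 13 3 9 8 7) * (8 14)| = |(0 4 1 12 13 6)(2 3 9 14 8 7 10 5)| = 24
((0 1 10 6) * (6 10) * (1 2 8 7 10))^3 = (0 7 6 8 1 2 10)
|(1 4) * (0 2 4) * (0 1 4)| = 2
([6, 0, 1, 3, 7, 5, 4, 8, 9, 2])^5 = [9, 8, 7, 3, 1, 5, 2, 0, 6, 4]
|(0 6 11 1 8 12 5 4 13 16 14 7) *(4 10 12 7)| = 12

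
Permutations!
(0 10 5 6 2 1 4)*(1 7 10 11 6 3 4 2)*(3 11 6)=[6, 2, 7, 4, 0, 11, 1, 10, 8, 9, 5, 3]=(0 6 1 2 7 10 5 11 3 4)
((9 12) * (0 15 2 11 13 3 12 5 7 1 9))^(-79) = ((0 15 2 11 13 3 12)(1 9 5 7))^(-79) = (0 3 11 15 12 13 2)(1 9 5 7)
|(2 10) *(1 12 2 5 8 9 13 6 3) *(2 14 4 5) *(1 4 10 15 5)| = 13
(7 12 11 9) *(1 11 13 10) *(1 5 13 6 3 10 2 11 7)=(1 7 12 6 3 10 5 13 2 11 9)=[0, 7, 11, 10, 4, 13, 3, 12, 8, 1, 5, 9, 6, 2]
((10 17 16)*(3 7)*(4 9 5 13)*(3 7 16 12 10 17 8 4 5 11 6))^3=(3 12 4 6 17 8 11 16 10 9)(5 13)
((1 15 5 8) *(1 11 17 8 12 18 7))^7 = ((1 15 5 12 18 7)(8 11 17))^7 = (1 15 5 12 18 7)(8 11 17)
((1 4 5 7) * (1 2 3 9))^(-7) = ((1 4 5 7 2 3 9))^(-7) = (9)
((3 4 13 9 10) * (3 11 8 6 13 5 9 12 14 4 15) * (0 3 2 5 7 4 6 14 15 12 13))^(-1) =(0 6 14 8 11 10 9 5 2 15 12 3)(4 7)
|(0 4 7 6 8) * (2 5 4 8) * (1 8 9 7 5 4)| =9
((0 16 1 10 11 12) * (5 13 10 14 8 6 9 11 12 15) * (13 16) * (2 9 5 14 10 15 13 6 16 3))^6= (0 11 1 3 14)(2 8 6 13 10)(5 15 12 9 16)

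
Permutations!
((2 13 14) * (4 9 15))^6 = (15)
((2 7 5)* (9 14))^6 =(14)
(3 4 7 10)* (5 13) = (3 4 7 10)(5 13) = [0, 1, 2, 4, 7, 13, 6, 10, 8, 9, 3, 11, 12, 5]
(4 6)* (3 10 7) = (3 10 7)(4 6) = [0, 1, 2, 10, 6, 5, 4, 3, 8, 9, 7]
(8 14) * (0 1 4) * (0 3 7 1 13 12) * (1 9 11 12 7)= [13, 4, 2, 1, 3, 5, 6, 9, 14, 11, 10, 12, 0, 7, 8]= (0 13 7 9 11 12)(1 4 3)(8 14)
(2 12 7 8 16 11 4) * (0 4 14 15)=[4, 1, 12, 3, 2, 5, 6, 8, 16, 9, 10, 14, 7, 13, 15, 0, 11]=(0 4 2 12 7 8 16 11 14 15)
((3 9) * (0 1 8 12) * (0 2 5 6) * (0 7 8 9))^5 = (0 1 9 3)(2 12 8 7 6 5)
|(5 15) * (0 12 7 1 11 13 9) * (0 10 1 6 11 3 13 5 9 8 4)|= 14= |(0 12 7 6 11 5 15 9 10 1 3 13 8 4)|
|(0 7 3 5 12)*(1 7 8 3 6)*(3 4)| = 6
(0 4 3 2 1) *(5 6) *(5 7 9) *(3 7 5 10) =(0 4 7 9 10 3 2 1)(5 6) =[4, 0, 1, 2, 7, 6, 5, 9, 8, 10, 3]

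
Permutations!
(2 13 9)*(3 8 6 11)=[0, 1, 13, 8, 4, 5, 11, 7, 6, 2, 10, 3, 12, 9]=(2 13 9)(3 8 6 11)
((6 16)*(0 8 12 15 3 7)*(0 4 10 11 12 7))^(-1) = ((0 8 7 4 10 11 12 15 3)(6 16))^(-1) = (0 3 15 12 11 10 4 7 8)(6 16)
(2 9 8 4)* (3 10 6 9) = (2 3 10 6 9 8 4) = [0, 1, 3, 10, 2, 5, 9, 7, 4, 8, 6]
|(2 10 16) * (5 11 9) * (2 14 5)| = |(2 10 16 14 5 11 9)| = 7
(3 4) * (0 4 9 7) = [4, 1, 2, 9, 3, 5, 6, 0, 8, 7] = (0 4 3 9 7)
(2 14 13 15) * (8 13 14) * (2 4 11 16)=[0, 1, 8, 3, 11, 5, 6, 7, 13, 9, 10, 16, 12, 15, 14, 4, 2]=(2 8 13 15 4 11 16)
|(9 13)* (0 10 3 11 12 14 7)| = 14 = |(0 10 3 11 12 14 7)(9 13)|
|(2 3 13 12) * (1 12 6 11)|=7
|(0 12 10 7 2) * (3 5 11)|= |(0 12 10 7 2)(3 5 11)|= 15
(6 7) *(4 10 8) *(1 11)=(1 11)(4 10 8)(6 7)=[0, 11, 2, 3, 10, 5, 7, 6, 4, 9, 8, 1]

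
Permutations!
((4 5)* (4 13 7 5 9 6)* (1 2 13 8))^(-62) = ((1 2 13 7 5 8)(4 9 6))^(-62) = (1 5 13)(2 8 7)(4 9 6)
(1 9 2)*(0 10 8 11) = [10, 9, 1, 3, 4, 5, 6, 7, 11, 2, 8, 0] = (0 10 8 11)(1 9 2)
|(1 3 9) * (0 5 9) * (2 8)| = |(0 5 9 1 3)(2 8)| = 10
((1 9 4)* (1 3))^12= ((1 9 4 3))^12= (9)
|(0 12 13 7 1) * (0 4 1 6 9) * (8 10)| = |(0 12 13 7 6 9)(1 4)(8 10)| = 6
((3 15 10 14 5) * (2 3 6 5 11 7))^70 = (15)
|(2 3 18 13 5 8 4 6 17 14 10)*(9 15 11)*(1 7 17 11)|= 16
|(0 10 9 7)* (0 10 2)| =6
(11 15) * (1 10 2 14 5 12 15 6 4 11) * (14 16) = (1 10 2 16 14 5 12 15)(4 11 6) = [0, 10, 16, 3, 11, 12, 4, 7, 8, 9, 2, 6, 15, 13, 5, 1, 14]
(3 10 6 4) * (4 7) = (3 10 6 7 4) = [0, 1, 2, 10, 3, 5, 7, 4, 8, 9, 6]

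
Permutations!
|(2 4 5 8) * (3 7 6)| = 12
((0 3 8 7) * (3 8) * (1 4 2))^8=(0 7 8)(1 2 4)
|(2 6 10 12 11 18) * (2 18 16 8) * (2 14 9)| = 9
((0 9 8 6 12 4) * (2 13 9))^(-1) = (0 4 12 6 8 9 13 2)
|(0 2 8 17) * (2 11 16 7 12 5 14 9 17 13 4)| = 36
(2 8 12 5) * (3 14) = (2 8 12 5)(3 14) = [0, 1, 8, 14, 4, 2, 6, 7, 12, 9, 10, 11, 5, 13, 3]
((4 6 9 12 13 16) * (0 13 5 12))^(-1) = (0 9 6 4 16 13)(5 12)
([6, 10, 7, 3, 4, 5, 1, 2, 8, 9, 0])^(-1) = (0 10 1 6)(2 7)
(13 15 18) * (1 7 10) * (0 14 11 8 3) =[14, 7, 2, 0, 4, 5, 6, 10, 3, 9, 1, 8, 12, 15, 11, 18, 16, 17, 13] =(0 14 11 8 3)(1 7 10)(13 15 18)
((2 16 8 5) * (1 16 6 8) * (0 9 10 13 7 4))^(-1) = (0 4 7 13 10 9)(1 16)(2 5 8 6)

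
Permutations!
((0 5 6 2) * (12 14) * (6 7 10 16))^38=((0 5 7 10 16 6 2)(12 14))^38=(0 10 2 7 6 5 16)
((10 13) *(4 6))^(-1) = (4 6)(10 13)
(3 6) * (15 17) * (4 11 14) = (3 6)(4 11 14)(15 17) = [0, 1, 2, 6, 11, 5, 3, 7, 8, 9, 10, 14, 12, 13, 4, 17, 16, 15]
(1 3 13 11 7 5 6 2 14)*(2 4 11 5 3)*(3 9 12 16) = (1 2 14)(3 13 5 6 4 11 7 9 12 16) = [0, 2, 14, 13, 11, 6, 4, 9, 8, 12, 10, 7, 16, 5, 1, 15, 3]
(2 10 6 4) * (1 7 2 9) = (1 7 2 10 6 4 9) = [0, 7, 10, 3, 9, 5, 4, 2, 8, 1, 6]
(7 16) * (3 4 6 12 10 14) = (3 4 6 12 10 14)(7 16) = [0, 1, 2, 4, 6, 5, 12, 16, 8, 9, 14, 11, 10, 13, 3, 15, 7]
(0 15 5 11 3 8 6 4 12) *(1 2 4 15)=[1, 2, 4, 8, 12, 11, 15, 7, 6, 9, 10, 3, 0, 13, 14, 5]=(0 1 2 4 12)(3 8 6 15 5 11)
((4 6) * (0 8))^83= (0 8)(4 6)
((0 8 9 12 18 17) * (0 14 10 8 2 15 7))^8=((0 2 15 7)(8 9 12 18 17 14 10))^8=(8 9 12 18 17 14 10)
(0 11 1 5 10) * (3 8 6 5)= [11, 3, 2, 8, 4, 10, 5, 7, 6, 9, 0, 1]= (0 11 1 3 8 6 5 10)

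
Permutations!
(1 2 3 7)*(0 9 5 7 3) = (0 9 5 7 1 2) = [9, 2, 0, 3, 4, 7, 6, 1, 8, 5]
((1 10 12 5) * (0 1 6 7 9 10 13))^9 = (13)(5 9)(6 10)(7 12)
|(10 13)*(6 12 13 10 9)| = 4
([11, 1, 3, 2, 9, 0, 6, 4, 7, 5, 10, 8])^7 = (11)(2 3)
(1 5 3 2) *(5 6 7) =[0, 6, 1, 2, 4, 3, 7, 5] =(1 6 7 5 3 2)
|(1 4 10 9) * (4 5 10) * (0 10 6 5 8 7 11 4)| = 8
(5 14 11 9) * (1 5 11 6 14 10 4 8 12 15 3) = (1 5 10 4 8 12 15 3)(6 14)(9 11) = [0, 5, 2, 1, 8, 10, 14, 7, 12, 11, 4, 9, 15, 13, 6, 3]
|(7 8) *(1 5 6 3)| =4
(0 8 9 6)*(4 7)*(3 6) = [8, 1, 2, 6, 7, 5, 0, 4, 9, 3] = (0 8 9 3 6)(4 7)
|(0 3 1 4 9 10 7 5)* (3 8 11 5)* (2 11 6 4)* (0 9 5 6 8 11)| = |(0 11 6 4 5 9 10 7 3 1 2)| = 11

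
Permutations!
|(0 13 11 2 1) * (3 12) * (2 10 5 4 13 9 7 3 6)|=40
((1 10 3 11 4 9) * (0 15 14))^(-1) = ((0 15 14)(1 10 3 11 4 9))^(-1) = (0 14 15)(1 9 4 11 3 10)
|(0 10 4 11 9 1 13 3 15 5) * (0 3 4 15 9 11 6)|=10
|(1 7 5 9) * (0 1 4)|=|(0 1 7 5 9 4)|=6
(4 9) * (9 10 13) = (4 10 13 9) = [0, 1, 2, 3, 10, 5, 6, 7, 8, 4, 13, 11, 12, 9]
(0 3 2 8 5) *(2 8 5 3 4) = [4, 1, 5, 8, 2, 0, 6, 7, 3] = (0 4 2 5)(3 8)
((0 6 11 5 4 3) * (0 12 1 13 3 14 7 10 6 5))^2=(0 4 7 6)(1 3)(5 14 10 11)(12 13)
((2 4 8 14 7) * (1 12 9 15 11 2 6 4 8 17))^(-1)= ((1 12 9 15 11 2 8 14 7 6 4 17))^(-1)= (1 17 4 6 7 14 8 2 11 15 9 12)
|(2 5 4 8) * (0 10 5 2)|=|(0 10 5 4 8)|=5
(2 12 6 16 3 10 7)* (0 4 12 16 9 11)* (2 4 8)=[8, 1, 16, 10, 12, 5, 9, 4, 2, 11, 7, 0, 6, 13, 14, 15, 3]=(0 8 2 16 3 10 7 4 12 6 9 11)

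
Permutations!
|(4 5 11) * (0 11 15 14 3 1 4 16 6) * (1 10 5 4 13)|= 20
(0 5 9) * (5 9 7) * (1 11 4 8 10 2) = (0 9)(1 11 4 8 10 2)(5 7) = [9, 11, 1, 3, 8, 7, 6, 5, 10, 0, 2, 4]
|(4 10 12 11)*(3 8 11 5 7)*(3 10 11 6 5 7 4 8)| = |(4 11 8 6 5)(7 10 12)| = 15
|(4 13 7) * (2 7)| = 4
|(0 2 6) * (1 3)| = 6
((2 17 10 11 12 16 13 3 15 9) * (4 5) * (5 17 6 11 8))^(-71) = ((2 6 11 12 16 13 3 15 9)(4 17 10 8 5))^(-71) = (2 6 11 12 16 13 3 15 9)(4 5 8 10 17)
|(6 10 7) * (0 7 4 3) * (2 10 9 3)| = |(0 7 6 9 3)(2 10 4)| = 15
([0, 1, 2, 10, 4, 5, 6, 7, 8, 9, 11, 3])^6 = (11)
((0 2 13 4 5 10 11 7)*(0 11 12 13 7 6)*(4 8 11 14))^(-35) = (0 2 7 14 4 5 10 12 13 8 11 6)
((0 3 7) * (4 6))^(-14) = (0 3 7)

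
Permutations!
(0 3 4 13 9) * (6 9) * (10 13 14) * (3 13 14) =(0 13 6 9)(3 4)(10 14) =[13, 1, 2, 4, 3, 5, 9, 7, 8, 0, 14, 11, 12, 6, 10]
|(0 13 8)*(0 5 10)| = |(0 13 8 5 10)| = 5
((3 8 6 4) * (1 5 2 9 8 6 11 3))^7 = ((1 5 2 9 8 11 3 6 4))^7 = (1 6 11 9 5 4 3 8 2)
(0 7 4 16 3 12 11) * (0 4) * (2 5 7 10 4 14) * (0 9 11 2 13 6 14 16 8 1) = [10, 0, 5, 12, 8, 7, 14, 9, 1, 11, 4, 16, 2, 6, 13, 15, 3] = (0 10 4 8 1)(2 5 7 9 11 16 3 12)(6 14 13)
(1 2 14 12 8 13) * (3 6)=(1 2 14 12 8 13)(3 6)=[0, 2, 14, 6, 4, 5, 3, 7, 13, 9, 10, 11, 8, 1, 12]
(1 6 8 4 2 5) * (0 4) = (0 4 2 5 1 6 8) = [4, 6, 5, 3, 2, 1, 8, 7, 0]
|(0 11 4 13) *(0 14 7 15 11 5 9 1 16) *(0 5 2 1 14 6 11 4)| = |(0 2 1 16 5 9 14 7 15 4 13 6 11)| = 13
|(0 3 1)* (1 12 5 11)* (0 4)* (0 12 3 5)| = |(0 5 11 1 4 12)| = 6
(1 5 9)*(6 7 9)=[0, 5, 2, 3, 4, 6, 7, 9, 8, 1]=(1 5 6 7 9)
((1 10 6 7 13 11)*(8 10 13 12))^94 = ((1 13 11)(6 7 12 8 10))^94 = (1 13 11)(6 10 8 12 7)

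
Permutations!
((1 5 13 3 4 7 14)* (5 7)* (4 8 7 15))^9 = ((1 15 4 5 13 3 8 7 14))^9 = (15)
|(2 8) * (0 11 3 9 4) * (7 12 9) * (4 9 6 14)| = 8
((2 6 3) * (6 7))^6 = ((2 7 6 3))^6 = (2 6)(3 7)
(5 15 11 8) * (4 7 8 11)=(4 7 8 5 15)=[0, 1, 2, 3, 7, 15, 6, 8, 5, 9, 10, 11, 12, 13, 14, 4]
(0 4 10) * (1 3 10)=(0 4 1 3 10)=[4, 3, 2, 10, 1, 5, 6, 7, 8, 9, 0]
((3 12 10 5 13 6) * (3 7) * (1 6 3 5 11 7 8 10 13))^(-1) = ((1 6 8 10 11 7 5)(3 12 13))^(-1) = (1 5 7 11 10 8 6)(3 13 12)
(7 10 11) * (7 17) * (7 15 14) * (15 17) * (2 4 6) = [0, 1, 4, 3, 6, 5, 2, 10, 8, 9, 11, 15, 12, 13, 7, 14, 16, 17] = (17)(2 4 6)(7 10 11 15 14)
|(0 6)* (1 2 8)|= 6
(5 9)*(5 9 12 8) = (5 12 8) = [0, 1, 2, 3, 4, 12, 6, 7, 5, 9, 10, 11, 8]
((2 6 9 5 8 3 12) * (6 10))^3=(2 9 3 10 5 12 6 8)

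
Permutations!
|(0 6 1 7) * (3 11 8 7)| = 7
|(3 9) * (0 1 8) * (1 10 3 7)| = 7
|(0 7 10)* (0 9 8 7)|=4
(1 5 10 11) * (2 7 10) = [0, 5, 7, 3, 4, 2, 6, 10, 8, 9, 11, 1] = (1 5 2 7 10 11)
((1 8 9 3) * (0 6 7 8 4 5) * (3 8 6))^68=((0 3 1 4 5)(6 7)(8 9))^68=(9)(0 4 3 5 1)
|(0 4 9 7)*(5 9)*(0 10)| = 6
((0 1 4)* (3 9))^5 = ((0 1 4)(3 9))^5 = (0 4 1)(3 9)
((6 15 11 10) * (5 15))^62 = (5 11 6 15 10)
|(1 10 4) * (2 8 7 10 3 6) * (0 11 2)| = 10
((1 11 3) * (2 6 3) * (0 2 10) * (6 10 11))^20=((11)(0 2 10)(1 6 3))^20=(11)(0 10 2)(1 3 6)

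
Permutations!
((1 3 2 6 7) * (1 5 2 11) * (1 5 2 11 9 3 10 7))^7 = ((1 10 7 2 6)(3 9)(5 11))^7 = (1 7 6 10 2)(3 9)(5 11)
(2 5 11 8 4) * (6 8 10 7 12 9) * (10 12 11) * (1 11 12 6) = (1 11 6 8 4 2 5 10 7 12 9) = [0, 11, 5, 3, 2, 10, 8, 12, 4, 1, 7, 6, 9]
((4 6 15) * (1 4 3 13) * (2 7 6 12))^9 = (15)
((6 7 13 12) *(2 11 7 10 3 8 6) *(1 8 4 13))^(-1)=(1 7 11 2 12 13 4 3 10 6 8)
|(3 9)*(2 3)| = |(2 3 9)| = 3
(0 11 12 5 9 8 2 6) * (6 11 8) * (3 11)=[8, 1, 3, 11, 4, 9, 0, 7, 2, 6, 10, 12, 5]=(0 8 2 3 11 12 5 9 6)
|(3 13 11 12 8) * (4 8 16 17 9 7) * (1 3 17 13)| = |(1 3)(4 8 17 9 7)(11 12 16 13)| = 20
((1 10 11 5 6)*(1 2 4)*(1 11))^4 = ((1 10)(2 4 11 5 6))^4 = (2 6 5 11 4)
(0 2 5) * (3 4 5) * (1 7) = (0 2 3 4 5)(1 7) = [2, 7, 3, 4, 5, 0, 6, 1]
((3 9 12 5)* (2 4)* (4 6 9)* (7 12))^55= (2 4 3 5 12 7 9 6)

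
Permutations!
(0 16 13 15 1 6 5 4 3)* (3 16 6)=[6, 3, 2, 0, 16, 4, 5, 7, 8, 9, 10, 11, 12, 15, 14, 1, 13]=(0 6 5 4 16 13 15 1 3)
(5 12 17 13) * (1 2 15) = (1 2 15)(5 12 17 13) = [0, 2, 15, 3, 4, 12, 6, 7, 8, 9, 10, 11, 17, 5, 14, 1, 16, 13]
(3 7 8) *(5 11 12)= (3 7 8)(5 11 12)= [0, 1, 2, 7, 4, 11, 6, 8, 3, 9, 10, 12, 5]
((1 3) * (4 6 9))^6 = ((1 3)(4 6 9))^6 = (9)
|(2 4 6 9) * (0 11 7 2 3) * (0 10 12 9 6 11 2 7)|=4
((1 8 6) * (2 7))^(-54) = ((1 8 6)(2 7))^(-54) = (8)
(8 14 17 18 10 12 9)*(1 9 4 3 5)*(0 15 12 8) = [15, 9, 2, 5, 3, 1, 6, 7, 14, 0, 8, 11, 4, 13, 17, 12, 16, 18, 10] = (0 15 12 4 3 5 1 9)(8 14 17 18 10)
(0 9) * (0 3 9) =(3 9) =[0, 1, 2, 9, 4, 5, 6, 7, 8, 3]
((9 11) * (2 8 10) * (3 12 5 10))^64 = (2 5 3)(8 10 12)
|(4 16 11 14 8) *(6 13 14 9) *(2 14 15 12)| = |(2 14 8 4 16 11 9 6 13 15 12)| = 11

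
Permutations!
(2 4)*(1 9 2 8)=(1 9 2 4 8)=[0, 9, 4, 3, 8, 5, 6, 7, 1, 2]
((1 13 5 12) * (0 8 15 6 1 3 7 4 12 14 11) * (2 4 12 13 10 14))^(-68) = (0 1)(3 7 12)(6 11)(8 10)(14 15)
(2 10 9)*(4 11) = [0, 1, 10, 3, 11, 5, 6, 7, 8, 2, 9, 4] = (2 10 9)(4 11)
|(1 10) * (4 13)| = |(1 10)(4 13)| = 2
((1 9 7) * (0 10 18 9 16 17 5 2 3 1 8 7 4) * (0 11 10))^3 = ((1 16 17 5 2 3)(4 11 10 18 9)(7 8))^3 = (1 5)(2 16)(3 17)(4 18 11 9 10)(7 8)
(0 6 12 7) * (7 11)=(0 6 12 11 7)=[6, 1, 2, 3, 4, 5, 12, 0, 8, 9, 10, 7, 11]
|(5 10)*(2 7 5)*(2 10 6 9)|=5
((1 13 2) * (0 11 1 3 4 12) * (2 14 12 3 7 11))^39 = (0 12 14 13 1 11 7 2)(3 4)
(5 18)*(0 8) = (0 8)(5 18) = [8, 1, 2, 3, 4, 18, 6, 7, 0, 9, 10, 11, 12, 13, 14, 15, 16, 17, 5]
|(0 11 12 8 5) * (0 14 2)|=|(0 11 12 8 5 14 2)|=7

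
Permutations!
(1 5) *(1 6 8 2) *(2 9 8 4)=(1 5 6 4 2)(8 9)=[0, 5, 1, 3, 2, 6, 4, 7, 9, 8]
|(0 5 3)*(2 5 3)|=|(0 3)(2 5)|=2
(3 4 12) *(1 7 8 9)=(1 7 8 9)(3 4 12)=[0, 7, 2, 4, 12, 5, 6, 8, 9, 1, 10, 11, 3]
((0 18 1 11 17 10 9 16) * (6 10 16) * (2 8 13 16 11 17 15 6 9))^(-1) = (0 16 13 8 2 10 6 15 11 17 1 18)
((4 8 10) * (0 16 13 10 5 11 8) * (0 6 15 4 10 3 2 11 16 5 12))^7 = ((0 5 16 13 3 2 11 8 12)(4 6 15))^7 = (0 8 2 13 5 12 11 3 16)(4 6 15)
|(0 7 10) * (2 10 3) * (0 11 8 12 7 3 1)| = |(0 3 2 10 11 8 12 7 1)| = 9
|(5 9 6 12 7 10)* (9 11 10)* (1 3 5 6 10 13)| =5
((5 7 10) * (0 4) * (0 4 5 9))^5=((0 5 7 10 9))^5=(10)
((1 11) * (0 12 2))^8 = (0 2 12)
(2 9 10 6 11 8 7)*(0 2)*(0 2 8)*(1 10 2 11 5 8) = (0 1 10 6 5 8 7 11)(2 9) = [1, 10, 9, 3, 4, 8, 5, 11, 7, 2, 6, 0]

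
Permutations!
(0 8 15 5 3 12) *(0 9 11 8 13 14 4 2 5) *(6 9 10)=(0 13 14 4 2 5 3 12 10 6 9 11 8 15)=[13, 1, 5, 12, 2, 3, 9, 7, 15, 11, 6, 8, 10, 14, 4, 0]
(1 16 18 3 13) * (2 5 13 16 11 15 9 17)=[0, 11, 5, 16, 4, 13, 6, 7, 8, 17, 10, 15, 12, 1, 14, 9, 18, 2, 3]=(1 11 15 9 17 2 5 13)(3 16 18)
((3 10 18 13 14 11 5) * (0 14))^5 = (0 10 11 13 3 14 18 5)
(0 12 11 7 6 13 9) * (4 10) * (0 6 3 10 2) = [12, 1, 0, 10, 2, 5, 13, 3, 8, 6, 4, 7, 11, 9] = (0 12 11 7 3 10 4 2)(6 13 9)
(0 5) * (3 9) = [5, 1, 2, 9, 4, 0, 6, 7, 8, 3] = (0 5)(3 9)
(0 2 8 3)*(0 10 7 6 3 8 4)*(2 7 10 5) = [7, 1, 4, 5, 0, 2, 3, 6, 8, 9, 10] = (10)(0 7 6 3 5 2 4)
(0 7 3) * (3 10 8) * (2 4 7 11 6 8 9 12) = [11, 1, 4, 0, 7, 5, 8, 10, 3, 12, 9, 6, 2] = (0 11 6 8 3)(2 4 7 10 9 12)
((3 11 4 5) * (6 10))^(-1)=((3 11 4 5)(6 10))^(-1)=(3 5 4 11)(6 10)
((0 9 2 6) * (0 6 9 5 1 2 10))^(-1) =((0 5 1 2 9 10))^(-1) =(0 10 9 2 1 5)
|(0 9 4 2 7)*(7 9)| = |(0 7)(2 9 4)| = 6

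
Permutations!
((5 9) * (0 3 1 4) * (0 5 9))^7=(9)(0 1 5 3 4)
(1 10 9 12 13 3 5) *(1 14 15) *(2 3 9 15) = (1 10 15)(2 3 5 14)(9 12 13) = [0, 10, 3, 5, 4, 14, 6, 7, 8, 12, 15, 11, 13, 9, 2, 1]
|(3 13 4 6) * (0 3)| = 5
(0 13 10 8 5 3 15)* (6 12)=(0 13 10 8 5 3 15)(6 12)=[13, 1, 2, 15, 4, 3, 12, 7, 5, 9, 8, 11, 6, 10, 14, 0]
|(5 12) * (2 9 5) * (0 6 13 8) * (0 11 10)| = 12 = |(0 6 13 8 11 10)(2 9 5 12)|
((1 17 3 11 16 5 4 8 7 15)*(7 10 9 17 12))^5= (1 12 7 15)(3 8 11 10 16 9 5 17 4)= ((1 12 7 15)(3 11 16 5 4 8 10 9 17))^5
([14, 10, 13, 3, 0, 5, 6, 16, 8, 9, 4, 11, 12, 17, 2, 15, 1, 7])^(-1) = [4, 16, 14, 3, 10, 5, 6, 17, 8, 9, 1, 11, 12, 2, 0, 15, 7, 13]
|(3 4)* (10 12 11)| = |(3 4)(10 12 11)| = 6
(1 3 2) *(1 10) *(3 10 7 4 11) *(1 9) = (1 10 9)(2 7 4 11 3) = [0, 10, 7, 2, 11, 5, 6, 4, 8, 1, 9, 3]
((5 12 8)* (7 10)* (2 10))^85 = (2 10 7)(5 12 8)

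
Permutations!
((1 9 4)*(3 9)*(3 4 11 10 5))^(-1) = (1 4)(3 5 10 11 9)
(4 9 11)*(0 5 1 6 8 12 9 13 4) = (0 5 1 6 8 12 9 11)(4 13) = [5, 6, 2, 3, 13, 1, 8, 7, 12, 11, 10, 0, 9, 4]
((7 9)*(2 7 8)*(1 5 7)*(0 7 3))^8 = (9) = ((0 7 9 8 2 1 5 3))^8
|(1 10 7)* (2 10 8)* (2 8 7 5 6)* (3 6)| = |(1 7)(2 10 5 3 6)| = 10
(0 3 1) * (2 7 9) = (0 3 1)(2 7 9) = [3, 0, 7, 1, 4, 5, 6, 9, 8, 2]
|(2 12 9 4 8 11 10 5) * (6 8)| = |(2 12 9 4 6 8 11 10 5)| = 9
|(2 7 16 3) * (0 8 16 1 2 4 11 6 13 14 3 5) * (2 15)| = 12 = |(0 8 16 5)(1 15 2 7)(3 4 11 6 13 14)|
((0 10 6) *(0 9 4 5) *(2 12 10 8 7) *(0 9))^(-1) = (0 6 10 12 2 7 8)(4 9 5)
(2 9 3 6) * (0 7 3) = (0 7 3 6 2 9) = [7, 1, 9, 6, 4, 5, 2, 3, 8, 0]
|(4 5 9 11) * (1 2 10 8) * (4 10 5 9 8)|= 4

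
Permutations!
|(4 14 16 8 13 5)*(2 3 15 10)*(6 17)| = |(2 3 15 10)(4 14 16 8 13 5)(6 17)| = 12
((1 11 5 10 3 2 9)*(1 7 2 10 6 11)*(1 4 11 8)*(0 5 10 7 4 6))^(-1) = (0 5)(1 8 6)(2 7 3 10 11 4 9)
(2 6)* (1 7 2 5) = (1 7 2 6 5) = [0, 7, 6, 3, 4, 1, 5, 2]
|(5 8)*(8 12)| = 3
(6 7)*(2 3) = (2 3)(6 7) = [0, 1, 3, 2, 4, 5, 7, 6]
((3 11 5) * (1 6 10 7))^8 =((1 6 10 7)(3 11 5))^8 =(3 5 11)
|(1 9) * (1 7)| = 3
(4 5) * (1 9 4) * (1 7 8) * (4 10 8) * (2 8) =(1 9 10 2 8)(4 5 7) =[0, 9, 8, 3, 5, 7, 6, 4, 1, 10, 2]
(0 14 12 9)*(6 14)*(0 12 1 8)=(0 6 14 1 8)(9 12)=[6, 8, 2, 3, 4, 5, 14, 7, 0, 12, 10, 11, 9, 13, 1]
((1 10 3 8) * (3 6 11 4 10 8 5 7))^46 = (3 5 7)(4 6)(10 11) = ((1 8)(3 5 7)(4 10 6 11))^46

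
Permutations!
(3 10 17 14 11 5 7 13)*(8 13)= (3 10 17 14 11 5 7 8 13)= [0, 1, 2, 10, 4, 7, 6, 8, 13, 9, 17, 5, 12, 3, 11, 15, 16, 14]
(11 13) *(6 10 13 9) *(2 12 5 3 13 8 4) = (2 12 5 3 13 11 9 6 10 8 4) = [0, 1, 12, 13, 2, 3, 10, 7, 4, 6, 8, 9, 5, 11]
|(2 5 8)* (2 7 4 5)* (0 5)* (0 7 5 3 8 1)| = |(0 3 8 5 1)(4 7)| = 10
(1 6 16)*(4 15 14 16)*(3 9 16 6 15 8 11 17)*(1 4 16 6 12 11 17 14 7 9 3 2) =(1 15 7 9 6 16 4 8 17 2)(11 14 12) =[0, 15, 1, 3, 8, 5, 16, 9, 17, 6, 10, 14, 11, 13, 12, 7, 4, 2]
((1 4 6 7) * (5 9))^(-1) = (1 7 6 4)(5 9)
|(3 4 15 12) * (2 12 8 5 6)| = 8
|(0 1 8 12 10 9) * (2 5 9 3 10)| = 14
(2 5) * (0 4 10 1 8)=(0 4 10 1 8)(2 5)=[4, 8, 5, 3, 10, 2, 6, 7, 0, 9, 1]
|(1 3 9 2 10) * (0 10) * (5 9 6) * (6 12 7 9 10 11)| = |(0 11 6 5 10 1 3 12 7 9 2)| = 11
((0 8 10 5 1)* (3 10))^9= ((0 8 3 10 5 1))^9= (0 10)(1 3)(5 8)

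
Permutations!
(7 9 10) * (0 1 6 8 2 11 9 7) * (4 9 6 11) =(0 1 11 6 8 2 4 9 10) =[1, 11, 4, 3, 9, 5, 8, 7, 2, 10, 0, 6]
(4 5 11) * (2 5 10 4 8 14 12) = (2 5 11 8 14 12)(4 10) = [0, 1, 5, 3, 10, 11, 6, 7, 14, 9, 4, 8, 2, 13, 12]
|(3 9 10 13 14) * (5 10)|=6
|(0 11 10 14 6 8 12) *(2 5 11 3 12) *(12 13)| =|(0 3 13 12)(2 5 11 10 14 6 8)| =28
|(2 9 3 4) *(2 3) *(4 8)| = |(2 9)(3 8 4)| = 6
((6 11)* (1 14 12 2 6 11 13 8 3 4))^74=(1 12 6 8 4 14 2 13 3)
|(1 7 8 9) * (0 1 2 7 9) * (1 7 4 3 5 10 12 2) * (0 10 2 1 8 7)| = 20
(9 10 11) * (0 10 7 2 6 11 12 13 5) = (0 10 12 13 5)(2 6 11 9 7) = [10, 1, 6, 3, 4, 0, 11, 2, 8, 7, 12, 9, 13, 5]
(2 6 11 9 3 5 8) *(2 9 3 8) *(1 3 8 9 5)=(1 3)(2 6 11 8 5)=[0, 3, 6, 1, 4, 2, 11, 7, 5, 9, 10, 8]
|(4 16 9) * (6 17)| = 6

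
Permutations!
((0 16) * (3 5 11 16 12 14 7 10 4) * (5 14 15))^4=((0 12 15 5 11 16)(3 14 7 10 4))^4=(0 11 15)(3 4 10 7 14)(5 12 16)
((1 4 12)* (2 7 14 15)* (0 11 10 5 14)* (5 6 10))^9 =((0 11 5 14 15 2 7)(1 4 12)(6 10))^9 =(0 5 15 7 11 14 2)(6 10)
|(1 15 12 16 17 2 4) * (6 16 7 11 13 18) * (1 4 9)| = 12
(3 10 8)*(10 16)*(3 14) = (3 16 10 8 14) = [0, 1, 2, 16, 4, 5, 6, 7, 14, 9, 8, 11, 12, 13, 3, 15, 10]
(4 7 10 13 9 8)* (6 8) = (4 7 10 13 9 6 8) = [0, 1, 2, 3, 7, 5, 8, 10, 4, 6, 13, 11, 12, 9]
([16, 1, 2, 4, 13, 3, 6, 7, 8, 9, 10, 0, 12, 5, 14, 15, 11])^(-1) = (0 11 16)(3 5 13 4)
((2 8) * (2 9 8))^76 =(9)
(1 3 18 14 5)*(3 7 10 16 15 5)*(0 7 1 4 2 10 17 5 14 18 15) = (18)(0 7 17 5 4 2 10 16)(3 15 14) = [7, 1, 10, 15, 2, 4, 6, 17, 8, 9, 16, 11, 12, 13, 3, 14, 0, 5, 18]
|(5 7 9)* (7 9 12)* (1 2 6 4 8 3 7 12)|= |(12)(1 2 6 4 8 3 7)(5 9)|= 14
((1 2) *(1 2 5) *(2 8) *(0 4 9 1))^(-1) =(0 5 1 9 4)(2 8)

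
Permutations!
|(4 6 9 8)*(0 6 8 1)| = |(0 6 9 1)(4 8)| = 4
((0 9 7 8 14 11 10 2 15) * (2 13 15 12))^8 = (0 15 13 10 11 14 8 7 9)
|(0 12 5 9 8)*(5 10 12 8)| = 2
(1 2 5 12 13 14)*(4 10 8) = [0, 2, 5, 3, 10, 12, 6, 7, 4, 9, 8, 11, 13, 14, 1] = (1 2 5 12 13 14)(4 10 8)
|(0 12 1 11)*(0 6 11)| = |(0 12 1)(6 11)| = 6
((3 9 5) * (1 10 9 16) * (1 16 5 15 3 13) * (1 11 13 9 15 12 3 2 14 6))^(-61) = (16)(1 6 14 2 15 10)(3 12 9 5)(11 13)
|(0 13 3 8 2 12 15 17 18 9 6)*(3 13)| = 10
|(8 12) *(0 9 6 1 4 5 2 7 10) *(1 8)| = 11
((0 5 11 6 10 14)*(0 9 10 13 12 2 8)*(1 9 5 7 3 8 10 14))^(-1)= (0 8 3 7)(1 10 2 12 13 6 11 5 14 9)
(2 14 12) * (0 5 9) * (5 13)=(0 13 5 9)(2 14 12)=[13, 1, 14, 3, 4, 9, 6, 7, 8, 0, 10, 11, 2, 5, 12]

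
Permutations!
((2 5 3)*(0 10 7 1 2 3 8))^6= ((0 10 7 1 2 5 8))^6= (0 8 5 2 1 7 10)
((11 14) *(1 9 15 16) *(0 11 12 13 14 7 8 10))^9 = ((0 11 7 8 10)(1 9 15 16)(12 13 14))^9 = (0 10 8 7 11)(1 9 15 16)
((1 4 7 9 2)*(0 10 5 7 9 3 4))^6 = ((0 10 5 7 3 4 9 2 1))^6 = (0 9 7)(1 4 5)(2 3 10)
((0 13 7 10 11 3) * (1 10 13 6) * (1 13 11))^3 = (0 7)(1 10)(3 13)(6 11)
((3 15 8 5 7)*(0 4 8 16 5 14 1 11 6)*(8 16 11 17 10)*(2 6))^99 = (0 6 2 11 15 3 7 5 16 4)(1 14 8 10 17)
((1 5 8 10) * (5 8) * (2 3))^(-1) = ((1 8 10)(2 3))^(-1) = (1 10 8)(2 3)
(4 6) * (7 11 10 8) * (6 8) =(4 8 7 11 10 6) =[0, 1, 2, 3, 8, 5, 4, 11, 7, 9, 6, 10]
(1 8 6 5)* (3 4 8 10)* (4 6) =(1 10 3 6 5)(4 8) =[0, 10, 2, 6, 8, 1, 5, 7, 4, 9, 3]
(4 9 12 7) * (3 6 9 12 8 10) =[0, 1, 2, 6, 12, 5, 9, 4, 10, 8, 3, 11, 7] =(3 6 9 8 10)(4 12 7)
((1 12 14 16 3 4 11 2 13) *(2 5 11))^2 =((1 12 14 16 3 4 2 13)(5 11))^2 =(1 14 3 2)(4 13 12 16)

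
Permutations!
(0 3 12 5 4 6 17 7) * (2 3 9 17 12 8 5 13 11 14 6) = (0 9 17 7)(2 3 8 5 4)(6 12 13 11 14) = [9, 1, 3, 8, 2, 4, 12, 0, 5, 17, 10, 14, 13, 11, 6, 15, 16, 7]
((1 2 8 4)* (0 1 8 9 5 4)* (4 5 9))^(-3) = (9)(0 2 8 1 4)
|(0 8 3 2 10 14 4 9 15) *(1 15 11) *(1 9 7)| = 10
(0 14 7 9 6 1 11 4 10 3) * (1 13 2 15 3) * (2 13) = (0 14 7 9 6 2 15 3)(1 11 4 10) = [14, 11, 15, 0, 10, 5, 2, 9, 8, 6, 1, 4, 12, 13, 7, 3]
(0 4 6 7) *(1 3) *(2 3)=(0 4 6 7)(1 2 3)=[4, 2, 3, 1, 6, 5, 7, 0]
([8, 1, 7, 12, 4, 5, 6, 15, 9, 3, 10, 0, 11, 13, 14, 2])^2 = [9, 1, 15, 11, 4, 5, 6, 2, 3, 12, 10, 8, 0, 13, 14, 7]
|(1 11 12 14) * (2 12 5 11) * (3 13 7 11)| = 20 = |(1 2 12 14)(3 13 7 11 5)|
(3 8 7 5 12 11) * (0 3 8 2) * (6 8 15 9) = (0 3 2)(5 12 11 15 9 6 8 7) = [3, 1, 0, 2, 4, 12, 8, 5, 7, 6, 10, 15, 11, 13, 14, 9]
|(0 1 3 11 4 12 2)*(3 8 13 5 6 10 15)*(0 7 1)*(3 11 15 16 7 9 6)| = 15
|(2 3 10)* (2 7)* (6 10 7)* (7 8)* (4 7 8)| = |(2 3 4 7)(6 10)| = 4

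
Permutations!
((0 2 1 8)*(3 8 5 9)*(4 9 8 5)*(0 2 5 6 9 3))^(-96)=(0 2 3)(1 6 5)(4 9 8)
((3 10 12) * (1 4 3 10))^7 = ((1 4 3)(10 12))^7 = (1 4 3)(10 12)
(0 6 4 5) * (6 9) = (0 9 6 4 5) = [9, 1, 2, 3, 5, 0, 4, 7, 8, 6]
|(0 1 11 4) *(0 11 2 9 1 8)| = |(0 8)(1 2 9)(4 11)| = 6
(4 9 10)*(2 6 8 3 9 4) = (2 6 8 3 9 10) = [0, 1, 6, 9, 4, 5, 8, 7, 3, 10, 2]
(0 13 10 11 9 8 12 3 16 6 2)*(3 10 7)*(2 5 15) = [13, 1, 0, 16, 4, 15, 5, 3, 12, 8, 11, 9, 10, 7, 14, 2, 6] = (0 13 7 3 16 6 5 15 2)(8 12 10 11 9)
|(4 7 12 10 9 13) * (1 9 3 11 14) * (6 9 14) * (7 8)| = |(1 14)(3 11 6 9 13 4 8 7 12 10)| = 10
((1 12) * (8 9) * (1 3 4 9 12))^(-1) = (3 12 8 9 4)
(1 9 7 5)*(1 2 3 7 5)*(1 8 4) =(1 9 5 2 3 7 8 4) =[0, 9, 3, 7, 1, 2, 6, 8, 4, 5]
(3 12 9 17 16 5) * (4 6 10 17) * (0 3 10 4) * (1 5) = (0 3 12 9)(1 5 10 17 16)(4 6) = [3, 5, 2, 12, 6, 10, 4, 7, 8, 0, 17, 11, 9, 13, 14, 15, 1, 16]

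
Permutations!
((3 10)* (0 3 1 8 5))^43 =(0 3 10 1 8 5)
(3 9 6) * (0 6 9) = (9)(0 6 3) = [6, 1, 2, 0, 4, 5, 3, 7, 8, 9]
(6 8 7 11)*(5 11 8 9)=(5 11 6 9)(7 8)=[0, 1, 2, 3, 4, 11, 9, 8, 7, 5, 10, 6]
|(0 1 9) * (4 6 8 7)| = |(0 1 9)(4 6 8 7)| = 12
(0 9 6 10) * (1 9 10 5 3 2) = (0 10)(1 9 6 5 3 2) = [10, 9, 1, 2, 4, 3, 5, 7, 8, 6, 0]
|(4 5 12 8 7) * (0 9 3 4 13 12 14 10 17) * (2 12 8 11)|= |(0 9 3 4 5 14 10 17)(2 12 11)(7 13 8)|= 24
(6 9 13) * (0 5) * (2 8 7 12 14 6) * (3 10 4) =(0 5)(2 8 7 12 14 6 9 13)(3 10 4) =[5, 1, 8, 10, 3, 0, 9, 12, 7, 13, 4, 11, 14, 2, 6]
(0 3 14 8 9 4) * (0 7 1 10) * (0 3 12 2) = (0 12 2)(1 10 3 14 8 9 4 7) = [12, 10, 0, 14, 7, 5, 6, 1, 9, 4, 3, 11, 2, 13, 8]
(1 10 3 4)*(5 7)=[0, 10, 2, 4, 1, 7, 6, 5, 8, 9, 3]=(1 10 3 4)(5 7)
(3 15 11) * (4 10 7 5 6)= (3 15 11)(4 10 7 5 6)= [0, 1, 2, 15, 10, 6, 4, 5, 8, 9, 7, 3, 12, 13, 14, 11]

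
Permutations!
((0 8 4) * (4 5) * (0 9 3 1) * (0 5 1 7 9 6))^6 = (9)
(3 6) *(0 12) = (0 12)(3 6) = [12, 1, 2, 6, 4, 5, 3, 7, 8, 9, 10, 11, 0]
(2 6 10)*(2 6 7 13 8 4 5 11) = (2 7 13 8 4 5 11)(6 10) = [0, 1, 7, 3, 5, 11, 10, 13, 4, 9, 6, 2, 12, 8]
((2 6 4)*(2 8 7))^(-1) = ((2 6 4 8 7))^(-1) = (2 7 8 4 6)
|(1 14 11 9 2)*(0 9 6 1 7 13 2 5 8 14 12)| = 9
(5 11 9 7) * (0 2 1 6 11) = (0 2 1 6 11 9 7 5) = [2, 6, 1, 3, 4, 0, 11, 5, 8, 7, 10, 9]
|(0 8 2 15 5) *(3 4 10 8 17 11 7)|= 11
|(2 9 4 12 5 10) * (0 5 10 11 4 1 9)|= 14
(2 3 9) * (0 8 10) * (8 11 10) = [11, 1, 3, 9, 4, 5, 6, 7, 8, 2, 0, 10] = (0 11 10)(2 3 9)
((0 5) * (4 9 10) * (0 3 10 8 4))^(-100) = (10)(4 8 9)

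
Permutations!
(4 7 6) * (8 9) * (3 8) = [0, 1, 2, 8, 7, 5, 4, 6, 9, 3] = (3 8 9)(4 7 6)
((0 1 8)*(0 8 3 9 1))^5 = (1 9 3)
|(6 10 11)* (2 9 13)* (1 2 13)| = 3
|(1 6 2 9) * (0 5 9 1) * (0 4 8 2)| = 8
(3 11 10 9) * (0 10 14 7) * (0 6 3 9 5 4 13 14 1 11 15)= (0 10 5 4 13 14 7 6 3 15)(1 11)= [10, 11, 2, 15, 13, 4, 3, 6, 8, 9, 5, 1, 12, 14, 7, 0]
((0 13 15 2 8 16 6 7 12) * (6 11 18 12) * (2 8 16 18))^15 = ((0 13 15 8 18 12)(2 16 11)(6 7))^15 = (0 8)(6 7)(12 15)(13 18)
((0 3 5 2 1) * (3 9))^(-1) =(0 1 2 5 3 9)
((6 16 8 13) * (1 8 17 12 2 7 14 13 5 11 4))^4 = (1 4 11 5 8)(2 6)(7 16)(12 13)(14 17)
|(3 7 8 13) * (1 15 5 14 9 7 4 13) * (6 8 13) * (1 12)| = |(1 15 5 14 9 7 13 3 4 6 8 12)| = 12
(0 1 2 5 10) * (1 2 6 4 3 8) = (0 2 5 10)(1 6 4 3 8) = [2, 6, 5, 8, 3, 10, 4, 7, 1, 9, 0]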